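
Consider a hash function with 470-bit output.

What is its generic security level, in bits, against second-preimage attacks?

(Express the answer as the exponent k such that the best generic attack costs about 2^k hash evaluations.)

Step 1: The hash has a 470-bit output.
Step 2: Second-preimage resistance means: given a specific input x, it should be infeasible to find a different y with h(y) = h(x).
With a 470-bit output, a generic search for a second preimage costs about 2^470 evaluations (each trial matches the fixed target with probability 2^-470).
Step 3: Security level = 470 bits.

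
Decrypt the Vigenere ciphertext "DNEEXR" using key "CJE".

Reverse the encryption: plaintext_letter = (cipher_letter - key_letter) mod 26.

Step 1: Extend key: CJECJE
Step 2: Decrypt each letter (c - k) mod 26:
  D(3) - C(2) = (3-2) mod 26 = 1 = B
  N(13) - J(9) = (13-9) mod 26 = 4 = E
  E(4) - E(4) = (4-4) mod 26 = 0 = A
  E(4) - C(2) = (4-2) mod 26 = 2 = C
  X(23) - J(9) = (23-9) mod 26 = 14 = O
  R(17) - E(4) = (17-4) mod 26 = 13 = N
Plaintext: BEACON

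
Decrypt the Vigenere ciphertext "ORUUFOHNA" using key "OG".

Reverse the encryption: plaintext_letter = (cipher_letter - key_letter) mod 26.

Step 1: Extend key: OGOGOGOGO
Step 2: Decrypt each letter (c - k) mod 26:
  O(14) - O(14) = (14-14) mod 26 = 0 = A
  R(17) - G(6) = (17-6) mod 26 = 11 = L
  U(20) - O(14) = (20-14) mod 26 = 6 = G
  U(20) - G(6) = (20-6) mod 26 = 14 = O
  F(5) - O(14) = (5-14) mod 26 = 17 = R
  O(14) - G(6) = (14-6) mod 26 = 8 = I
  H(7) - O(14) = (7-14) mod 26 = 19 = T
  N(13) - G(6) = (13-6) mod 26 = 7 = H
  A(0) - O(14) = (0-14) mod 26 = 12 = M
Plaintext: ALGORITHM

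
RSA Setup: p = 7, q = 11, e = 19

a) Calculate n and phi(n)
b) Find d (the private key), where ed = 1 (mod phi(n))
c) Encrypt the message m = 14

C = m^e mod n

Step 1: n = 7 * 11 = 77.
Step 2: phi(n) = (7-1)(11-1) = 6 * 10 = 60.
Step 3: Find d = 19^(-1) mod 60 = 19.
  Verify: 19 * 19 = 361 = 1 (mod 60).
Step 4: C = 14^19 mod 77 = 70.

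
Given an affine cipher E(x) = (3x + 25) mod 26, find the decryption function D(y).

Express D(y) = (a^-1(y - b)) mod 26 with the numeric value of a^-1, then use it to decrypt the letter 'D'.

Step 1: Find a^-1, the modular inverse of 3 mod 26.
Step 2: We need 3 * a^-1 = 1 (mod 26).
Step 3: 3 * 9 = 27 = 1 * 26 + 1, so a^-1 = 9.
Step 4: D(y) = 9(y - 25) mod 26.
Step 5: Apply to 'D' (y = 3): D(3) = 9 * (3 - 25) mod 26 = 9 * -22 mod 26 = 10 -> 'K'.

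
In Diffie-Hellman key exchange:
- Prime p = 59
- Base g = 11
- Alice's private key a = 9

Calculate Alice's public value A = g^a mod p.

Step 1: A = g^a mod p = 11^9 mod 59.
  11^1 mod 59 = 11
  11^2 mod 59 = (11 * 11) mod 59 = 3
  11^3 mod 59 = (3 * 11) mod 59 = 33
  11^4 mod 59 = (33 * 11) mod 59 = 9
  11^5 mod 59 = (9 * 11) mod 59 = 40
  11^6 mod 59 = (40 * 11) mod 59 = 27
  11^7 mod 59 = (27 * 11) mod 59 = 2
  11^8 mod 59 = (2 * 11) mod 59 = 22
  11^9 mod 59 = (22 * 11) mod 59 = 6
Result: A = 6.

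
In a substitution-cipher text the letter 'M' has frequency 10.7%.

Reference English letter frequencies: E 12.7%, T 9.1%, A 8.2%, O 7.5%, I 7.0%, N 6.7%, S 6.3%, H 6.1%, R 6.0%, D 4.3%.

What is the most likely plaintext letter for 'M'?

Step 1: The observed frequency is 10.7%.
Step 2: Compare with English frequencies:
  E: 12.7% (difference: 2.0%)
  T: 9.1% (difference: 1.6%) <-- closest
  A: 8.2% (difference: 2.5%)
  O: 7.5% (difference: 3.2%)
  I: 7.0% (difference: 3.7%)
  N: 6.7% (difference: 4.0%)
  S: 6.3% (difference: 4.4%)
  H: 6.1% (difference: 4.6%)
  R: 6.0% (difference: 4.7%)
  D: 4.3% (difference: 6.4%)
Step 3: 'M' most likely represents 'T' (frequency 9.1%).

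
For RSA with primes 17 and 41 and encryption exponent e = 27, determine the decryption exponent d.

Step 1: n = 17 * 41 = 697.
Step 2: phi(n) = 16 * 40 = 640.
Step 3: Find d such that 27 * d = 1 (mod 640).
Step 4: d = 27^(-1) mod 640 = 403.
Verification: 27 * 403 = 10881 = 17 * 640 + 1.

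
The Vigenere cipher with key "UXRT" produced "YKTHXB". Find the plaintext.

Step 1: Extend key: UXRTUX
Step 2: Decrypt each letter (c - k) mod 26:
  Y(24) - U(20) = (24-20) mod 26 = 4 = E
  K(10) - X(23) = (10-23) mod 26 = 13 = N
  T(19) - R(17) = (19-17) mod 26 = 2 = C
  H(7) - T(19) = (7-19) mod 26 = 14 = O
  X(23) - U(20) = (23-20) mod 26 = 3 = D
  B(1) - X(23) = (1-23) mod 26 = 4 = E
Plaintext: ENCODE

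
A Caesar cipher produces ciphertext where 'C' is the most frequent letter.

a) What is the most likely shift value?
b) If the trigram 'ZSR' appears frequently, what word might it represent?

Step 1: In English, 'E' is the most frequent letter (12.7%).
Step 2: The most frequent ciphertext letter is 'C' (position 2).
Step 3: Shift = (2 - 4) mod 26 = 24.
Step 4: Decrypt 'ZSR' by shifting back 24:
  Z -> B
  S -> U
  R -> T
Step 5: 'ZSR' decrypts to 'BUT'.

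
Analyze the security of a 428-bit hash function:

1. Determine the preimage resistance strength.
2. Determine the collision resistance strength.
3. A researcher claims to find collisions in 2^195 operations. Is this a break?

Step 1: Preimage resistance requires brute-force of 2^428 operations.
Step 2: Collision resistance (birthday bound) = 2^(428/2) = 2^214.
Step 3: The claimed attack costs 2^195 operations.
Step 4: Since 2^195 < 2^214, the claimed attack beats the generic birthday bound, so collision resistance is broken.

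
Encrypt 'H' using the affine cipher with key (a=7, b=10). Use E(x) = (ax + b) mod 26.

Step 1: Convert 'H' to number: x = 7.
Step 2: E(7) = (7 * 7 + 10) mod 26 = 59 mod 26 = 7.
Step 3: Convert 7 back to letter: H.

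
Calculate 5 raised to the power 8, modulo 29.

Step 1: Compute 5^8 mod 29 step by step, reducing modulo 29 at each step.
  5^1 mod 29 = 5
  5^2 mod 29 = (5 * 5) mod 29 = 25
  5^3 mod 29 = (25 * 5) mod 29 = 9
  5^4 mod 29 = (9 * 5) mod 29 = 16
  5^5 mod 29 = (16 * 5) mod 29 = 22
  5^6 mod 29 = (22 * 5) mod 29 = 23
  5^7 mod 29 = (23 * 5) mod 29 = 28
  5^8 mod 29 = (28 * 5) mod 29 = 24
Step 2: Result = 24.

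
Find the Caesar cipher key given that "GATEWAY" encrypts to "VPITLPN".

Step 1: Compare first letters: G (position 6) -> V (position 21).
Step 2: Shift = (21 - 6) mod 26 = 15.
The shift value is 15.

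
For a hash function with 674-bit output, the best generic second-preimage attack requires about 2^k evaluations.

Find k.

Step 1: The hash has a 674-bit output.
Step 2: Second-preimage resistance means: given a specific input x, it should be infeasible to find a different y with h(y) = h(x).
With a 674-bit output, a generic search for a second preimage costs about 2^674 evaluations (each trial matches the fixed target with probability 2^-674).
Step 3: Security level = 674 bits.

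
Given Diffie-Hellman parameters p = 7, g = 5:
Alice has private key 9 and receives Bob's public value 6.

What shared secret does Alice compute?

Step 1: s = B^a mod p = 6^9 mod 7.
  6^1 mod 7 = 6
  6^2 mod 7 = (6 * 6) mod 7 = 1
  6^3 mod 7 = (1 * 6) mod 7 = 6
  6^4 mod 7 = (6 * 6) mod 7 = 1
  6^5 mod 7 = (1 * 6) mod 7 = 6
  6^6 mod 7 = (6 * 6) mod 7 = 1
  6^7 mod 7 = (1 * 6) mod 7 = 6
  6^8 mod 7 = (6 * 6) mod 7 = 1
  6^9 mod 7 = (1 * 6) mod 7 = 6
Result: shared secret = 6.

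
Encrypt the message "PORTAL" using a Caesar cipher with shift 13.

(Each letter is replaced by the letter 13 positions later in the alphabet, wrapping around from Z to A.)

Step 1: For each letter, shift forward by 13 positions (mod 26).
  P (position 15) -> position (15+13) mod 26 = 2 -> C
  O (position 14) -> position (14+13) mod 26 = 1 -> B
  R (position 17) -> position (17+13) mod 26 = 4 -> E
  T (position 19) -> position (19+13) mod 26 = 6 -> G
  A (position 0) -> position (0+13) mod 26 = 13 -> N
  L (position 11) -> position (11+13) mod 26 = 24 -> Y
Result: CBEGNY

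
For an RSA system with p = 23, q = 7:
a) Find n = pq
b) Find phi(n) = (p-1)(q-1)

Step 1: n = p * q = 23 * 7 = 161.
Step 2: phi(n) = (p-1)(q-1) = 22 * 6 = 132.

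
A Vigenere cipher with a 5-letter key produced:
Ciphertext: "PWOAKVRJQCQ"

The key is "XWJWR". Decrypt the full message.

Step 1: Key 'XWJWR' has length 5. Extended key: XWJWRXWJWRX
Step 2: Decrypt each position:
  P(15) - X(23) = 18 = S
  W(22) - W(22) = 0 = A
  O(14) - J(9) = 5 = F
  A(0) - W(22) = 4 = E
  K(10) - R(17) = 19 = T
  V(21) - X(23) = 24 = Y
  R(17) - W(22) = 21 = V
  J(9) - J(9) = 0 = A
  Q(16) - W(22) = 20 = U
  C(2) - R(17) = 11 = L
  Q(16) - X(23) = 19 = T
Plaintext: SAFETYVAULT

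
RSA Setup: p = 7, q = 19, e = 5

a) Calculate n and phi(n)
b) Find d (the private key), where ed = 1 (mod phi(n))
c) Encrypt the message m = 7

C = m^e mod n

Step 1: n = 7 * 19 = 133.
Step 2: phi(n) = (7-1)(19-1) = 6 * 18 = 108.
Step 3: Find d = 5^(-1) mod 108 = 65.
  Verify: 5 * 65 = 325 = 1 (mod 108).
Step 4: C = 7^5 mod 133 = 49.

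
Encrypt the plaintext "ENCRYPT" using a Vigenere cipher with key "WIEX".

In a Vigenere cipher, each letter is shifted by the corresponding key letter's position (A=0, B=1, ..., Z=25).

Step 1: Repeat key to match plaintext length:
  Plaintext: ENCRYPT
  Key:       WIEXWIE
Step 2: Encrypt each letter:
  E(4) + W(22) = (4+22) mod 26 = 0 = A
  N(13) + I(8) = (13+8) mod 26 = 21 = V
  C(2) + E(4) = (2+4) mod 26 = 6 = G
  R(17) + X(23) = (17+23) mod 26 = 14 = O
  Y(24) + W(22) = (24+22) mod 26 = 20 = U
  P(15) + I(8) = (15+8) mod 26 = 23 = X
  T(19) + E(4) = (19+4) mod 26 = 23 = X
Ciphertext: AVGOUXX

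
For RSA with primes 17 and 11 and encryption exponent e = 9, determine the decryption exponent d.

Step 1: n = 17 * 11 = 187.
Step 2: phi(n) = 16 * 10 = 160.
Step 3: Find d such that 9 * d = 1 (mod 160).
Step 4: d = 9^(-1) mod 160 = 89.
Verification: 9 * 89 = 801 = 5 * 160 + 1.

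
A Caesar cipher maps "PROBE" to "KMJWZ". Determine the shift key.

Step 1: Compare first letters: P (position 15) -> K (position 10).
Step 2: Shift = (10 - 15) mod 26 = 21.
The shift value is 21.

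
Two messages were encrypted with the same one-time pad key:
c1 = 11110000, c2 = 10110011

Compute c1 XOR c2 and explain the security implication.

Step 1: c1 XOR c2 = (m1 XOR k) XOR (m2 XOR k).
Step 2: By XOR associativity/commutativity: = m1 XOR m2 XOR k XOR k = m1 XOR m2.
Step 3: 11110000 XOR 10110011 = 01000011 = 67.
Step 4: The key cancels out! An attacker learns m1 XOR m2 = 67, revealing the relationship between plaintexts.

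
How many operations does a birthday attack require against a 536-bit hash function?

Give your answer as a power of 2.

Step 1: The birthday paradox gives collision probability ~50% after sqrt(2^n) = 2^(n/2) hashes.
Step 2: For 536-bit output: 2^(536/2) = 2^268.
Step 3: Approximately 2^268 hash computations needed.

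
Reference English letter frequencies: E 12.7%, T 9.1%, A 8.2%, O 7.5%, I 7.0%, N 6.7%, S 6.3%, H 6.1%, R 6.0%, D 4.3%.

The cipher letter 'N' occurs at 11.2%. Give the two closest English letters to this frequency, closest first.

Step 1: Observed frequency of 'N' is 11.2%.
Step 2: Compute distances to each reference frequency and sort:
  E (12.7%): difference = 1.5% <-- BEST
  T (9.1%): difference = 2.1% <-- RUNNER-UP
  A (8.2%): difference = 3.0%
  O (7.5%): difference = 3.7%
  I (7.0%): difference = 4.2%
Step 3: Most likely is 'E' (12.7%, diff 1.5%); second most likely is 'T' (9.1%, diff 2.1%).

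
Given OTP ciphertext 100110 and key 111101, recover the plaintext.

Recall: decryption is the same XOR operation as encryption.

Step 1: XOR ciphertext with key:
  Ciphertext: 100110
  Key:        111101
  XOR:        011011
Step 2: Plaintext = 011011 = 27 in decimal.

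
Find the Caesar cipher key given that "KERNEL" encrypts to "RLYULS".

Step 1: Compare first letters: K (position 10) -> R (position 17).
Step 2: Shift = (17 - 10) mod 26 = 7.
The shift value is 7.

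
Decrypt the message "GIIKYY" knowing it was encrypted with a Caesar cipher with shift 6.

Step 1: Reverse the shift by subtracting 6 from each letter position.
  G (position 6) -> position (6-6) mod 26 = 0 -> A
  I (position 8) -> position (8-6) mod 26 = 2 -> C
  I (position 8) -> position (8-6) mod 26 = 2 -> C
  K (position 10) -> position (10-6) mod 26 = 4 -> E
  Y (position 24) -> position (24-6) mod 26 = 18 -> S
  Y (position 24) -> position (24-6) mod 26 = 18 -> S
Decrypted message: ACCESS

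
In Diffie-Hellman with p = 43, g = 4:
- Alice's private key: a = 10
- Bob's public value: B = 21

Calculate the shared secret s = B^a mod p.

Step 1: s = B^a mod p = 21^10 mod 43.
  21^1 mod 43 = 21
  21^2 mod 43 = (21 * 21) mod 43 = 11
  21^3 mod 43 = (11 * 21) mod 43 = 16
  21^4 mod 43 = (16 * 21) mod 43 = 35
  21^5 mod 43 = (35 * 21) mod 43 = 4
  21^6 mod 43 = (4 * 21) mod 43 = 41
  21^7 mod 43 = (41 * 21) mod 43 = 1
  21^8 mod 43 = (1 * 21) mod 43 = 21
  21^9 mod 43 = (21 * 21) mod 43 = 11
  21^10 mod 43 = (11 * 21) mod 43 = 16
Result: shared secret = 16.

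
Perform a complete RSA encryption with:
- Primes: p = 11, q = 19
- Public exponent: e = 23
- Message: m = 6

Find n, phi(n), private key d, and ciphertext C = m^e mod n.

Step 1: n = 11 * 19 = 209.
Step 2: phi(n) = (11-1)(19-1) = 10 * 18 = 180.
Step 3: Find d = 23^(-1) mod 180 = 47.
  Verify: 23 * 47 = 1081 = 1 (mod 180).
Step 4: C = 6^23 mod 209 = 62.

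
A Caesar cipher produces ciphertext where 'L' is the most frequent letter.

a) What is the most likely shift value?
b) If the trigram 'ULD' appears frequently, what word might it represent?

Step 1: In English, 'E' is the most frequent letter (12.7%).
Step 2: The most frequent ciphertext letter is 'L' (position 11).
Step 3: Shift = (11 - 4) mod 26 = 7.
Step 4: Decrypt 'ULD' by shifting back 7:
  U -> N
  L -> E
  D -> W
Step 5: 'ULD' decrypts to 'NEW'.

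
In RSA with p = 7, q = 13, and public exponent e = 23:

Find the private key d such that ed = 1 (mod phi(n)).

Step 1: n = 7 * 13 = 91.
Step 2: phi(n) = 6 * 12 = 72.
Step 3: Find d such that 23 * d = 1 (mod 72).
Step 4: d = 23^(-1) mod 72 = 47.
Verification: 23 * 47 = 1081 = 15 * 72 + 1.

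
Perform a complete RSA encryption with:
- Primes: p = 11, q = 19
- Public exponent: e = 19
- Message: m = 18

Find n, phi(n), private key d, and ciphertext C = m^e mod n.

Step 1: n = 11 * 19 = 209.
Step 2: phi(n) = (11-1)(19-1) = 10 * 18 = 180.
Step 3: Find d = 19^(-1) mod 180 = 19.
  Verify: 19 * 19 = 361 = 1 (mod 180).
Step 4: C = 18^19 mod 209 = 151.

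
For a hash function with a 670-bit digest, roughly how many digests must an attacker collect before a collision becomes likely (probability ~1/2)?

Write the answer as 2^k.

Step 1: The birthday paradox gives collision probability ~50% after sqrt(2^n) = 2^(n/2) hashes.
Step 2: For 670-bit output: 2^(670/2) = 2^335.
Step 3: Approximately 2^335 hash computations needed.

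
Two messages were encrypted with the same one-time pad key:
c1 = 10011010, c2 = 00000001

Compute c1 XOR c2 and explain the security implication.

Step 1: c1 XOR c2 = (m1 XOR k) XOR (m2 XOR k).
Step 2: By XOR associativity/commutativity: = m1 XOR m2 XOR k XOR k = m1 XOR m2.
Step 3: 10011010 XOR 00000001 = 10011011 = 155.
Step 4: The key cancels out! An attacker learns m1 XOR m2 = 155, revealing the relationship between plaintexts.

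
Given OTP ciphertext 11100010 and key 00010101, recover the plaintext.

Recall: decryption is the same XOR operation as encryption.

Step 1: XOR ciphertext with key:
  Ciphertext: 11100010
  Key:        00010101
  XOR:        11110111
Step 2: Plaintext = 11110111 = 247 in decimal.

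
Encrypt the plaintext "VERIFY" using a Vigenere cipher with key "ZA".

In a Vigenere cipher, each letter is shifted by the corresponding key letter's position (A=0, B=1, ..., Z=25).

Step 1: Repeat key to match plaintext length:
  Plaintext: VERIFY
  Key:       ZAZAZA
Step 2: Encrypt each letter:
  V(21) + Z(25) = (21+25) mod 26 = 20 = U
  E(4) + A(0) = (4+0) mod 26 = 4 = E
  R(17) + Z(25) = (17+25) mod 26 = 16 = Q
  I(8) + A(0) = (8+0) mod 26 = 8 = I
  F(5) + Z(25) = (5+25) mod 26 = 4 = E
  Y(24) + A(0) = (24+0) mod 26 = 24 = Y
Ciphertext: UEQIEY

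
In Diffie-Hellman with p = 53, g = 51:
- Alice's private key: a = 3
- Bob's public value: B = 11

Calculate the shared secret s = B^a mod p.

Step 1: s = B^a mod p = 11^3 mod 53.
  11^1 mod 53 = 11
  11^2 mod 53 = (11 * 11) mod 53 = 15
  11^3 mod 53 = (15 * 11) mod 53 = 6
Result: shared secret = 6.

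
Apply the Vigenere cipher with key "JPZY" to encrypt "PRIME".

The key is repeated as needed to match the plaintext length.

Step 1: Repeat key to match plaintext length:
  Plaintext: PRIME
  Key:       JPZYJ
Step 2: Encrypt each letter:
  P(15) + J(9) = (15+9) mod 26 = 24 = Y
  R(17) + P(15) = (17+15) mod 26 = 6 = G
  I(8) + Z(25) = (8+25) mod 26 = 7 = H
  M(12) + Y(24) = (12+24) mod 26 = 10 = K
  E(4) + J(9) = (4+9) mod 26 = 13 = N
Ciphertext: YGHKN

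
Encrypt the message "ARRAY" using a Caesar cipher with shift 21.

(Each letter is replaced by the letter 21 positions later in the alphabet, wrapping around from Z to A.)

Step 1: For each letter, shift forward by 21 positions (mod 26).
  A (position 0) -> position (0+21) mod 26 = 21 -> V
  R (position 17) -> position (17+21) mod 26 = 12 -> M
  R (position 17) -> position (17+21) mod 26 = 12 -> M
  A (position 0) -> position (0+21) mod 26 = 21 -> V
  Y (position 24) -> position (24+21) mod 26 = 19 -> T
Result: VMMVT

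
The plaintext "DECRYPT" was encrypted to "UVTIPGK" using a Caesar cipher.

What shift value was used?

Step 1: Compare first letters: D (position 3) -> U (position 20).
Step 2: Shift = (20 - 3) mod 26 = 17.
The shift value is 17.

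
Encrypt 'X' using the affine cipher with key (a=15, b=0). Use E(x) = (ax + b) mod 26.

Step 1: Convert 'X' to number: x = 23.
Step 2: E(23) = (15 * 23 + 0) mod 26 = 345 mod 26 = 7.
Step 3: Convert 7 back to letter: H.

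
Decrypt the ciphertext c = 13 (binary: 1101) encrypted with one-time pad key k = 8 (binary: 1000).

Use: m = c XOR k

Step 1: XOR ciphertext with key:
  Ciphertext: 1101
  Key:        1000
  XOR:        0101
Step 2: Plaintext = 0101 = 5 in decimal.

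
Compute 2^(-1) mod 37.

Step 1: We need x such that 2 * x = 1 (mod 37).
Step 2: Using the extended Euclidean algorithm or trial:
  2 * 19 = 38 = 1 * 37 + 1.
Step 3: Since 38 mod 37 = 1, the inverse is x = 19.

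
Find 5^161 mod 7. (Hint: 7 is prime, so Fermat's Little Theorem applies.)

Step 1: Since 7 is prime, by Fermat's Little Theorem: 5^6 = 1 (mod 7).
Step 2: Reduce exponent: 161 mod 6 = 5.
Step 3: So 5^161 = 5^5 (mod 7).
Step 4: 5^5 mod 7 = 3.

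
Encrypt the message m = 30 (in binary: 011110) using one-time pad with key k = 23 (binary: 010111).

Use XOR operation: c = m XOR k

Step 1: Write out the XOR operation bit by bit:
  Message: 011110
  Key:     010111
  XOR:     001001
Step 2: Convert to decimal: 001001 = 9.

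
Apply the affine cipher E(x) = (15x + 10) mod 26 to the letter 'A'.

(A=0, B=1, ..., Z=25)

Step 1: Convert 'A' to number: x = 0.
Step 2: E(0) = (15 * 0 + 10) mod 26 = 10 mod 26 = 10.
Step 3: Convert 10 back to letter: K.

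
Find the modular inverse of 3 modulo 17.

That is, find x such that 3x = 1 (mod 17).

Step 1: We need x such that 3 * x = 1 (mod 17).
Step 2: Using the extended Euclidean algorithm or trial:
  3 * 6 = 18 = 1 * 17 + 1.
Step 3: Since 18 mod 17 = 1, the inverse is x = 6.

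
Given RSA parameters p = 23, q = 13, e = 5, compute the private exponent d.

Step 1: n = 23 * 13 = 299.
Step 2: phi(n) = 22 * 12 = 264.
Step 3: Find d such that 5 * d = 1 (mod 264).
Step 4: d = 5^(-1) mod 264 = 53.
Verification: 5 * 53 = 265 = 1 * 264 + 1.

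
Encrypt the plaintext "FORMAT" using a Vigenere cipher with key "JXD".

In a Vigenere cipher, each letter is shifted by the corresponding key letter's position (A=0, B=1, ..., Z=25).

Step 1: Repeat key to match plaintext length:
  Plaintext: FORMAT
  Key:       JXDJXD
Step 2: Encrypt each letter:
  F(5) + J(9) = (5+9) mod 26 = 14 = O
  O(14) + X(23) = (14+23) mod 26 = 11 = L
  R(17) + D(3) = (17+3) mod 26 = 20 = U
  M(12) + J(9) = (12+9) mod 26 = 21 = V
  A(0) + X(23) = (0+23) mod 26 = 23 = X
  T(19) + D(3) = (19+3) mod 26 = 22 = W
Ciphertext: OLUVXW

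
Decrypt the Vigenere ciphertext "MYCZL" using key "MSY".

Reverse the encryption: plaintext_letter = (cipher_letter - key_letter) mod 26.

Step 1: Extend key: MSYMS
Step 2: Decrypt each letter (c - k) mod 26:
  M(12) - M(12) = (12-12) mod 26 = 0 = A
  Y(24) - S(18) = (24-18) mod 26 = 6 = G
  C(2) - Y(24) = (2-24) mod 26 = 4 = E
  Z(25) - M(12) = (25-12) mod 26 = 13 = N
  L(11) - S(18) = (11-18) mod 26 = 19 = T
Plaintext: AGENT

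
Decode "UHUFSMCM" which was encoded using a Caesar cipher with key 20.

Step 1: Reverse the shift by subtracting 20 from each letter position.
  U (position 20) -> position (20-20) mod 26 = 0 -> A
  H (position 7) -> position (7-20) mod 26 = 13 -> N
  U (position 20) -> position (20-20) mod 26 = 0 -> A
  F (position 5) -> position (5-20) mod 26 = 11 -> L
  S (position 18) -> position (18-20) mod 26 = 24 -> Y
  M (position 12) -> position (12-20) mod 26 = 18 -> S
  C (position 2) -> position (2-20) mod 26 = 8 -> I
  M (position 12) -> position (12-20) mod 26 = 18 -> S
Decrypted message: ANALYSIS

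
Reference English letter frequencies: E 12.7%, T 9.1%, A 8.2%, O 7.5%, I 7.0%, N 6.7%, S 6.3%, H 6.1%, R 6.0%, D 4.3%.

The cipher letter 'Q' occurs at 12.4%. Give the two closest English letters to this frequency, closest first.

Step 1: Observed frequency of 'Q' is 12.4%.
Step 2: Compute distances to each reference frequency and sort:
  E (12.7%): difference = 0.3% <-- BEST
  T (9.1%): difference = 3.3% <-- RUNNER-UP
  A (8.2%): difference = 4.2%
  O (7.5%): difference = 4.9%
  I (7.0%): difference = 5.4%
Step 3: Most likely is 'E' (12.7%, diff 0.3%); second most likely is 'T' (9.1%, diff 3.3%).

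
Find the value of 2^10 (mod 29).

Step 1: Compute 2^10 mod 29 step by step, reducing modulo 29 at each step.
  2^1 mod 29 = 2
  2^2 mod 29 = (2 * 2) mod 29 = 4
  2^3 mod 29 = (4 * 2) mod 29 = 8
  2^4 mod 29 = (8 * 2) mod 29 = 16
  2^5 mod 29 = (16 * 2) mod 29 = 3
  2^6 mod 29 = (3 * 2) mod 29 = 6
  2^7 mod 29 = (6 * 2) mod 29 = 12
  2^8 mod 29 = (12 * 2) mod 29 = 24
  2^9 mod 29 = (24 * 2) mod 29 = 19
  2^10 mod 29 = (19 * 2) mod 29 = 9
Step 2: Result = 9.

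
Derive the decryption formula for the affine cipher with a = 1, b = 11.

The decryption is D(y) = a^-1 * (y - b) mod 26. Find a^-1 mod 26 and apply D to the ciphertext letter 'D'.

Step 1: Find a^-1, the modular inverse of 1 mod 26.
Step 2: We need 1 * a^-1 = 1 (mod 26).
Step 3: 1 * 1 = 1 = 0 * 26 + 1, so a^-1 = 1.
Step 4: D(y) = 1(y - 11) mod 26.
Step 5: Apply to 'D' (y = 3): D(3) = 1 * (3 - 11) mod 26 = 1 * -8 mod 26 = 18 -> 'S'.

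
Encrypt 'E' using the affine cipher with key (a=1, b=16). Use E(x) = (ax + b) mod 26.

Step 1: Convert 'E' to number: x = 4.
Step 2: E(4) = (1 * 4 + 16) mod 26 = 20 mod 26 = 20.
Step 3: Convert 20 back to letter: U.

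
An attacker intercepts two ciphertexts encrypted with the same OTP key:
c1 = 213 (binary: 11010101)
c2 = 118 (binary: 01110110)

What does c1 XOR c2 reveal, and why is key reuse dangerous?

Step 1: c1 XOR c2 = (m1 XOR k) XOR (m2 XOR k).
Step 2: By XOR associativity/commutativity: = m1 XOR m2 XOR k XOR k = m1 XOR m2.
Step 3: 11010101 XOR 01110110 = 10100011 = 163.
Step 4: The key cancels out! An attacker learns m1 XOR m2 = 163, revealing the relationship between plaintexts.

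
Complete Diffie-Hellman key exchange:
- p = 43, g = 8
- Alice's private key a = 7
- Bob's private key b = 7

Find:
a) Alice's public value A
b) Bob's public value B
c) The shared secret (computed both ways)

Step 1: A = g^a mod p = 8^7 mod 43 = 42.
Step 2: B = g^b mod p = 8^7 mod 43 = 42.
Step 3: Alice computes s = B^a mod p = 42^7 mod 43 = 42.
Step 4: Bob computes s = A^b mod p = 42^7 mod 43 = 42.
Both sides agree: shared secret = 42.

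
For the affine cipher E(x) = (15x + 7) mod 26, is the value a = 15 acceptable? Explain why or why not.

Step 1: Compute gcd(15, 26).
Step 2: gcd(15, 26) = 1.
Since gcd = 1, 15 is coprime with 26, so it is a valid key.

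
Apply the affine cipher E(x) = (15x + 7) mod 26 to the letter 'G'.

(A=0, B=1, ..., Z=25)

Step 1: Convert 'G' to number: x = 6.
Step 2: E(6) = (15 * 6 + 7) mod 26 = 97 mod 26 = 19.
Step 3: Convert 19 back to letter: T.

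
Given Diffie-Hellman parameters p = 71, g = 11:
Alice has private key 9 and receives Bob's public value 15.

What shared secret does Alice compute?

Step 1: s = B^a mod p = 15^9 mod 71.
  15^1 mod 71 = 15
  15^2 mod 71 = (15 * 15) mod 71 = 12
  15^3 mod 71 = (12 * 15) mod 71 = 38
  15^4 mod 71 = (38 * 15) mod 71 = 2
  15^5 mod 71 = (2 * 15) mod 71 = 30
  15^6 mod 71 = (30 * 15) mod 71 = 24
  15^7 mod 71 = (24 * 15) mod 71 = 5
  15^8 mod 71 = (5 * 15) mod 71 = 4
  15^9 mod 71 = (4 * 15) mod 71 = 60
Result: shared secret = 60.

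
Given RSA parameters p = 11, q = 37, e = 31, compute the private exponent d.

Step 1: n = 11 * 37 = 407.
Step 2: phi(n) = 10 * 36 = 360.
Step 3: Find d such that 31 * d = 1 (mod 360).
Step 4: d = 31^(-1) mod 360 = 151.
Verification: 31 * 151 = 4681 = 13 * 360 + 1.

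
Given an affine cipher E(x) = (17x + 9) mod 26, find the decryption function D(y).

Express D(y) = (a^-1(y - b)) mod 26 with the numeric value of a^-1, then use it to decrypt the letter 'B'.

Step 1: Find a^-1, the modular inverse of 17 mod 26.
Step 2: We need 17 * a^-1 = 1 (mod 26).
Step 3: 17 * 23 = 391 = 15 * 26 + 1, so a^-1 = 23.
Step 4: D(y) = 23(y - 9) mod 26.
Step 5: Apply to 'B' (y = 1): D(1) = 23 * (1 - 9) mod 26 = 23 * -8 mod 26 = 24 -> 'Y'.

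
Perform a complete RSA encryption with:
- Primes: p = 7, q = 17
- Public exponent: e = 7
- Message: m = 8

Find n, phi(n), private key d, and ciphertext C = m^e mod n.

Step 1: n = 7 * 17 = 119.
Step 2: phi(n) = (7-1)(17-1) = 6 * 16 = 96.
Step 3: Find d = 7^(-1) mod 96 = 55.
  Verify: 7 * 55 = 385 = 1 (mod 96).
Step 4: C = 8^7 mod 119 = 15.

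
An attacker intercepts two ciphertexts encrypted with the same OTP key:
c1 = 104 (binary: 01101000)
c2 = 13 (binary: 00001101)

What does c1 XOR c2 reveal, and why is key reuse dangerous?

Step 1: c1 XOR c2 = (m1 XOR k) XOR (m2 XOR k).
Step 2: By XOR associativity/commutativity: = m1 XOR m2 XOR k XOR k = m1 XOR m2.
Step 3: 01101000 XOR 00001101 = 01100101 = 101.
Step 4: The key cancels out! An attacker learns m1 XOR m2 = 101, revealing the relationship between plaintexts.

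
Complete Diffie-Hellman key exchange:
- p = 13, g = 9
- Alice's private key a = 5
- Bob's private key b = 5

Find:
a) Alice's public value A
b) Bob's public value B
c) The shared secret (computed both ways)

Step 1: A = g^a mod p = 9^5 mod 13 = 3.
Step 2: B = g^b mod p = 9^5 mod 13 = 3.
Step 3: Alice computes s = B^a mod p = 3^5 mod 13 = 9.
Step 4: Bob computes s = A^b mod p = 3^5 mod 13 = 9.
Both sides agree: shared secret = 9.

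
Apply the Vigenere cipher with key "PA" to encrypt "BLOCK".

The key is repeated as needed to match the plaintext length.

Step 1: Repeat key to match plaintext length:
  Plaintext: BLOCK
  Key:       PAPAP
Step 2: Encrypt each letter:
  B(1) + P(15) = (1+15) mod 26 = 16 = Q
  L(11) + A(0) = (11+0) mod 26 = 11 = L
  O(14) + P(15) = (14+15) mod 26 = 3 = D
  C(2) + A(0) = (2+0) mod 26 = 2 = C
  K(10) + P(15) = (10+15) mod 26 = 25 = Z
Ciphertext: QLDCZ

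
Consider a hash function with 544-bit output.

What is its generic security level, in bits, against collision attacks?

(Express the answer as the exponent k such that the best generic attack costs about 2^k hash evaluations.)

Step 1: The hash has a 544-bit output.
Step 2: Collision resistance means it should be infeasible to find any x != y with h(x) = h(y).
By the birthday bound, a generic collision search succeeds after about sqrt(2^544) = 2^(544/2) = 2^272 evaluations.
Step 3: Security level = 272 bits.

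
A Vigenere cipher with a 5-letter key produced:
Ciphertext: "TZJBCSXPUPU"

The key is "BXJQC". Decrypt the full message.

Step 1: Key 'BXJQC' has length 5. Extended key: BXJQCBXJQCB
Step 2: Decrypt each position:
  T(19) - B(1) = 18 = S
  Z(25) - X(23) = 2 = C
  J(9) - J(9) = 0 = A
  B(1) - Q(16) = 11 = L
  C(2) - C(2) = 0 = A
  S(18) - B(1) = 17 = R
  X(23) - X(23) = 0 = A
  P(15) - J(9) = 6 = G
  U(20) - Q(16) = 4 = E
  P(15) - C(2) = 13 = N
  U(20) - B(1) = 19 = T
Plaintext: SCALARAGENT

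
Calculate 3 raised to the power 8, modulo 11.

Step 1: Compute 3^8 mod 11 step by step, reducing modulo 11 at each step.
  3^1 mod 11 = 3
  3^2 mod 11 = (3 * 3) mod 11 = 9
  3^3 mod 11 = (9 * 3) mod 11 = 5
  3^4 mod 11 = (5 * 3) mod 11 = 4
  3^5 mod 11 = (4 * 3) mod 11 = 1
  3^6 mod 11 = (1 * 3) mod 11 = 3
  3^7 mod 11 = (3 * 3) mod 11 = 9
  3^8 mod 11 = (9 * 3) mod 11 = 5
Step 2: Result = 5.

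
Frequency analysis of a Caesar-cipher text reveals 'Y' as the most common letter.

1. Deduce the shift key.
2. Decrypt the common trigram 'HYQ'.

Step 1: In English, 'E' is the most frequent letter (12.7%).
Step 2: The most frequent ciphertext letter is 'Y' (position 24).
Step 3: Shift = (24 - 4) mod 26 = 20.
Step 4: Decrypt 'HYQ' by shifting back 20:
  H -> N
  Y -> E
  Q -> W
Step 5: 'HYQ' decrypts to 'NEW'.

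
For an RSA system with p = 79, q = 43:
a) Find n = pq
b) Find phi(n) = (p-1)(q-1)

Step 1: n = p * q = 79 * 43 = 3397.
Step 2: phi(n) = (p-1)(q-1) = 78 * 42 = 3276.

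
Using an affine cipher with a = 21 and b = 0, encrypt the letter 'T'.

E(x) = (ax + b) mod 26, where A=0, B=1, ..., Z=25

Step 1: Convert 'T' to number: x = 19.
Step 2: E(19) = (21 * 19 + 0) mod 26 = 399 mod 26 = 9.
Step 3: Convert 9 back to letter: J.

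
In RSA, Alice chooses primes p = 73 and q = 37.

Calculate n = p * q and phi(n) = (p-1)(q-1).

Step 1: n = p * q = 73 * 37 = 2701.
Step 2: phi(n) = (p-1)(q-1) = 72 * 36 = 2592.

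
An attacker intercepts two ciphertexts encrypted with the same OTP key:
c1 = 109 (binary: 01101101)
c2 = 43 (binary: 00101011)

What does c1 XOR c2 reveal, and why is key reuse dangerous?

Step 1: c1 XOR c2 = (m1 XOR k) XOR (m2 XOR k).
Step 2: By XOR associativity/commutativity: = m1 XOR m2 XOR k XOR k = m1 XOR m2.
Step 3: 01101101 XOR 00101011 = 01000110 = 70.
Step 4: The key cancels out! An attacker learns m1 XOR m2 = 70, revealing the relationship between plaintexts.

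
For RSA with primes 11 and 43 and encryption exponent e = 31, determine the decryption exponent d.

Step 1: n = 11 * 43 = 473.
Step 2: phi(n) = 10 * 42 = 420.
Step 3: Find d such that 31 * d = 1 (mod 420).
Step 4: d = 31^(-1) mod 420 = 271.
Verification: 31 * 271 = 8401 = 20 * 420 + 1.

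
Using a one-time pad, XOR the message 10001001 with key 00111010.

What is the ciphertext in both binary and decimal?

Step 1: Write out the XOR operation bit by bit:
  Message: 10001001
  Key:     00111010
  XOR:     10110011
Step 2: Convert to decimal: 10110011 = 179.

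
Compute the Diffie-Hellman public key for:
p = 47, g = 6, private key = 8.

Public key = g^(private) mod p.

Step 1: A = g^a mod p = 6^8 mod 47.
  6^1 mod 47 = 6
  6^2 mod 47 = (6 * 6) mod 47 = 36
  6^3 mod 47 = (36 * 6) mod 47 = 28
  6^4 mod 47 = (28 * 6) mod 47 = 27
  6^5 mod 47 = (27 * 6) mod 47 = 21
  6^6 mod 47 = (21 * 6) mod 47 = 32
  6^7 mod 47 = (32 * 6) mod 47 = 4
  6^8 mod 47 = (4 * 6) mod 47 = 24
Result: A = 24.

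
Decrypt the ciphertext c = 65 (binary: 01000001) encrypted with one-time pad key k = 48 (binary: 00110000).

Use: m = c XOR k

Step 1: XOR ciphertext with key:
  Ciphertext: 01000001
  Key:        00110000
  XOR:        01110001
Step 2: Plaintext = 01110001 = 113 in decimal.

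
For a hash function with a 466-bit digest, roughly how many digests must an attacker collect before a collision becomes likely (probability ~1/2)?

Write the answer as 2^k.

Step 1: The birthday paradox gives collision probability ~50% after sqrt(2^n) = 2^(n/2) hashes.
Step 2: For 466-bit output: 2^(466/2) = 2^233.
Step 3: Approximately 2^233 hash computations needed.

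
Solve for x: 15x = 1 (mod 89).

Step 1: We need x such that 15 * x = 1 (mod 89).
Step 2: Using the extended Euclidean algorithm or trial:
  15 * 6 = 90 = 1 * 89 + 1.
Step 3: Since 90 mod 89 = 1, the inverse is x = 6.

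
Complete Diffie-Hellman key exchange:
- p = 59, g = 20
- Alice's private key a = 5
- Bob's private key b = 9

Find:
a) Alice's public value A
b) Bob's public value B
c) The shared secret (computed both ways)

Step 1: A = g^a mod p = 20^5 mod 59 = 17.
Step 2: B = g^b mod p = 20^9 mod 59 = 41.
Step 3: Alice computes s = B^a mod p = 41^5 mod 59 = 25.
Step 4: Bob computes s = A^b mod p = 17^9 mod 59 = 25.
Both sides agree: shared secret = 25.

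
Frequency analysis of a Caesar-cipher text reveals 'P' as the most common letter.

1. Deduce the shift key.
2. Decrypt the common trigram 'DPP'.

Step 1: In English, 'E' is the most frequent letter (12.7%).
Step 2: The most frequent ciphertext letter is 'P' (position 15).
Step 3: Shift = (15 - 4) mod 26 = 11.
Step 4: Decrypt 'DPP' by shifting back 11:
  D -> S
  P -> E
  P -> E
Step 5: 'DPP' decrypts to 'SEE'.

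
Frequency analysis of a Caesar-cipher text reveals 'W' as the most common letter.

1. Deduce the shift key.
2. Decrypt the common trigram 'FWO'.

Step 1: In English, 'E' is the most frequent letter (12.7%).
Step 2: The most frequent ciphertext letter is 'W' (position 22).
Step 3: Shift = (22 - 4) mod 26 = 18.
Step 4: Decrypt 'FWO' by shifting back 18:
  F -> N
  W -> E
  O -> W
Step 5: 'FWO' decrypts to 'NEW'.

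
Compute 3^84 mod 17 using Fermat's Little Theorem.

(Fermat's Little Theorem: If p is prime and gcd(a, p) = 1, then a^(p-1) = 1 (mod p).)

Step 1: Since 17 is prime, by Fermat's Little Theorem: 3^16 = 1 (mod 17).
Step 2: Reduce exponent: 84 mod 16 = 4.
Step 3: So 3^84 = 3^4 (mod 17).
Step 4: 3^4 mod 17 = 13.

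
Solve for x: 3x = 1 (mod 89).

Step 1: We need x such that 3 * x = 1 (mod 89).
Step 2: Using the extended Euclidean algorithm or trial:
  3 * 30 = 90 = 1 * 89 + 1.
Step 3: Since 90 mod 89 = 1, the inverse is x = 30.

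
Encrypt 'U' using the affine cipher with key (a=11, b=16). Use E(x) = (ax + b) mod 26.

Step 1: Convert 'U' to number: x = 20.
Step 2: E(20) = (11 * 20 + 16) mod 26 = 236 mod 26 = 2.
Step 3: Convert 2 back to letter: C.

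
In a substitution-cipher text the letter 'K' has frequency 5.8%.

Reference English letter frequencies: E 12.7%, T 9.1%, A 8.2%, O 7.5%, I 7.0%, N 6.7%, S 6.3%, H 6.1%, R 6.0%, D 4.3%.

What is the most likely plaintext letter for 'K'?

Step 1: The observed frequency is 5.8%.
Step 2: Compare with English frequencies:
  E: 12.7% (difference: 6.9%)
  T: 9.1% (difference: 3.3%)
  A: 8.2% (difference: 2.4%)
  O: 7.5% (difference: 1.7%)
  I: 7.0% (difference: 1.2%)
  N: 6.7% (difference: 0.9%)
  S: 6.3% (difference: 0.5%)
  H: 6.1% (difference: 0.3%)
  R: 6.0% (difference: 0.2%) <-- closest
  D: 4.3% (difference: 1.5%)
Step 3: 'K' most likely represents 'R' (frequency 6.0%).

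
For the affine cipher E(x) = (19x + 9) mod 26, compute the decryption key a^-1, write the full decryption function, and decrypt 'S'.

Step 1: Find a^-1, the modular inverse of 19 mod 26.
Step 2: We need 19 * a^-1 = 1 (mod 26).
Step 3: 19 * 11 = 209 = 8 * 26 + 1, so a^-1 = 11.
Step 4: D(y) = 11(y - 9) mod 26.
Step 5: Apply to 'S' (y = 18): D(18) = 11 * (18 - 9) mod 26 = 11 * 9 mod 26 = 21 -> 'V'.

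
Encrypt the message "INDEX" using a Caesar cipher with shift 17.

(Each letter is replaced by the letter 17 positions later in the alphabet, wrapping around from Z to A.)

Step 1: For each letter, shift forward by 17 positions (mod 26).
  I (position 8) -> position (8+17) mod 26 = 25 -> Z
  N (position 13) -> position (13+17) mod 26 = 4 -> E
  D (position 3) -> position (3+17) mod 26 = 20 -> U
  E (position 4) -> position (4+17) mod 26 = 21 -> V
  X (position 23) -> position (23+17) mod 26 = 14 -> O
Result: ZEUVO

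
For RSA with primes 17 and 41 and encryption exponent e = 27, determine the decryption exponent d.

Step 1: n = 17 * 41 = 697.
Step 2: phi(n) = 16 * 40 = 640.
Step 3: Find d such that 27 * d = 1 (mod 640).
Step 4: d = 27^(-1) mod 640 = 403.
Verification: 27 * 403 = 10881 = 17 * 640 + 1.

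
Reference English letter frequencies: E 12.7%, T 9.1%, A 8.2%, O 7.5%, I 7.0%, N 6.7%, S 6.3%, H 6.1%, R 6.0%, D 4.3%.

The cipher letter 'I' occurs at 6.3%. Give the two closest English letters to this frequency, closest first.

Step 1: Observed frequency of 'I' is 6.3%.
Step 2: Compute distances to each reference frequency and sort:
  S (6.3%): difference = 0.0% <-- BEST
  H (6.1%): difference = 0.2% <-- RUNNER-UP
  R (6.0%): difference = 0.3%
  N (6.7%): difference = 0.4%
  I (7.0%): difference = 0.7%
Step 3: Most likely is 'S' (6.3%, diff 0.0%); second most likely is 'H' (6.1%, diff 0.2%).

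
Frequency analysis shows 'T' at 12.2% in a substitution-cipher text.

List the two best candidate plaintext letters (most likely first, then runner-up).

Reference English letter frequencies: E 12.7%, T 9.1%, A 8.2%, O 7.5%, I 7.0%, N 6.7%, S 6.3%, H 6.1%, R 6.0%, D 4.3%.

Step 1: Observed frequency of 'T' is 12.2%.
Step 2: Compute distances to each reference frequency and sort:
  E (12.7%): difference = 0.5% <-- BEST
  T (9.1%): difference = 3.1% <-- RUNNER-UP
  A (8.2%): difference = 4.0%
  O (7.5%): difference = 4.7%
  I (7.0%): difference = 5.2%
Step 3: Most likely is 'E' (12.7%, diff 0.5%); second most likely is 'T' (9.1%, diff 3.1%).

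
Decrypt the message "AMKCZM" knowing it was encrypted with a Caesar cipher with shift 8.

Step 1: Reverse the shift by subtracting 8 from each letter position.
  A (position 0) -> position (0-8) mod 26 = 18 -> S
  M (position 12) -> position (12-8) mod 26 = 4 -> E
  K (position 10) -> position (10-8) mod 26 = 2 -> C
  C (position 2) -> position (2-8) mod 26 = 20 -> U
  Z (position 25) -> position (25-8) mod 26 = 17 -> R
  M (position 12) -> position (12-8) mod 26 = 4 -> E
Decrypted message: SECURE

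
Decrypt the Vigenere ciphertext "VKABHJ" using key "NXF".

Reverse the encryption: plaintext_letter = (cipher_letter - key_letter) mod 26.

Step 1: Extend key: NXFNXF
Step 2: Decrypt each letter (c - k) mod 26:
  V(21) - N(13) = (21-13) mod 26 = 8 = I
  K(10) - X(23) = (10-23) mod 26 = 13 = N
  A(0) - F(5) = (0-5) mod 26 = 21 = V
  B(1) - N(13) = (1-13) mod 26 = 14 = O
  H(7) - X(23) = (7-23) mod 26 = 10 = K
  J(9) - F(5) = (9-5) mod 26 = 4 = E
Plaintext: INVOKE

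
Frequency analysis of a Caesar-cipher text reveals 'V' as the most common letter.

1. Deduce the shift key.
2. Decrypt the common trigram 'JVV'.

Step 1: In English, 'E' is the most frequent letter (12.7%).
Step 2: The most frequent ciphertext letter is 'V' (position 21).
Step 3: Shift = (21 - 4) mod 26 = 17.
Step 4: Decrypt 'JVV' by shifting back 17:
  J -> S
  V -> E
  V -> E
Step 5: 'JVV' decrypts to 'SEE'.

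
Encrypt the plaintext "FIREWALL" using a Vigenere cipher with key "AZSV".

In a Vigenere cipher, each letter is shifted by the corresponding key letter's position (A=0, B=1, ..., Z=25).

Step 1: Repeat key to match plaintext length:
  Plaintext: FIREWALL
  Key:       AZSVAZSV
Step 2: Encrypt each letter:
  F(5) + A(0) = (5+0) mod 26 = 5 = F
  I(8) + Z(25) = (8+25) mod 26 = 7 = H
  R(17) + S(18) = (17+18) mod 26 = 9 = J
  E(4) + V(21) = (4+21) mod 26 = 25 = Z
  W(22) + A(0) = (22+0) mod 26 = 22 = W
  A(0) + Z(25) = (0+25) mod 26 = 25 = Z
  L(11) + S(18) = (11+18) mod 26 = 3 = D
  L(11) + V(21) = (11+21) mod 26 = 6 = G
Ciphertext: FHJZWZDG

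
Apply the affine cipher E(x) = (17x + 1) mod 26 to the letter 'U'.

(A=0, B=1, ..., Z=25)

Step 1: Convert 'U' to number: x = 20.
Step 2: E(20) = (17 * 20 + 1) mod 26 = 341 mod 26 = 3.
Step 3: Convert 3 back to letter: D.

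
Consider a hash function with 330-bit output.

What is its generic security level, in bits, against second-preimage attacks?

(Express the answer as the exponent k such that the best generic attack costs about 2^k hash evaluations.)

Step 1: The hash has a 330-bit output.
Step 2: Second-preimage resistance means: given a specific input x, it should be infeasible to find a different y with h(y) = h(x).
With a 330-bit output, a generic search for a second preimage costs about 2^330 evaluations (each trial matches the fixed target with probability 2^-330).
Step 3: Security level = 330 bits.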